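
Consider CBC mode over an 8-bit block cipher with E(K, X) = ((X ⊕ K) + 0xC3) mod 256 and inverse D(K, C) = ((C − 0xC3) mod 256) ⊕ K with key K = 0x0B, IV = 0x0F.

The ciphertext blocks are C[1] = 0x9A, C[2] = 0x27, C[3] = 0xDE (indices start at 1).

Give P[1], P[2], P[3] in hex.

P[1] = 0xD3, P[2] = 0xF5, P[3] = 0x37

CBC decryption: P_i = D(K, C_i) ⊕ C_{i−1}, with C_{0} = IV.
P[1]: D(K, 0x9A) = 0xDC; 0xDC ⊕ 0x0F = 0xD3.
P[2]: D(K, 0x27) = 0x6F; 0x6F ⊕ 0x9A = 0xF5.
P[3]: D(K, 0xDE) = 0x10; 0x10 ⊕ 0x27 = 0x37.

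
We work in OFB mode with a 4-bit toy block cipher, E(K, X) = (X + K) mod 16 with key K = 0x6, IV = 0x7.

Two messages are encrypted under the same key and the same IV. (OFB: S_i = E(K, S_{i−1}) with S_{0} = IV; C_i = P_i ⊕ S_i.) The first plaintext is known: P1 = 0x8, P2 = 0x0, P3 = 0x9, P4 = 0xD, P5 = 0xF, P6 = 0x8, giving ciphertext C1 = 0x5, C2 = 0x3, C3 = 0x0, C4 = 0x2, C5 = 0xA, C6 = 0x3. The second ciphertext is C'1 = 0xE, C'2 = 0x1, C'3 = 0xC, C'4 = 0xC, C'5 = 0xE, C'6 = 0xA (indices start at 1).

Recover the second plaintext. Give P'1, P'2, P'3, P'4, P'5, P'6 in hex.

P'1 = 0x3, P'2 = 0x2, P'3 = 0x5, P'4 = 0x3, P'5 = 0xB, P'6 = 0x1

In OFB with a reused IV, both messages share the same keystream S_i, so C_i ⊕ C'_i = P_i ⊕ P'_i and thus P'_i = P_i ⊕ C_i ⊕ C'_i.
P'1: 0x8 ⊕ 0x5 ⊕ 0xE = 0x3.
P'2: 0x0 ⊕ 0x3 ⊕ 0x1 = 0x2.
P'3: 0x9 ⊕ 0x0 ⊕ 0xC = 0x5.
P'4: 0xD ⊕ 0x2 ⊕ 0xC = 0x3.
P'5: 0xF ⊕ 0xA ⊕ 0xE = 0xB.
P'6: 0x8 ⊕ 0x3 ⊕ 0xA = 0x1.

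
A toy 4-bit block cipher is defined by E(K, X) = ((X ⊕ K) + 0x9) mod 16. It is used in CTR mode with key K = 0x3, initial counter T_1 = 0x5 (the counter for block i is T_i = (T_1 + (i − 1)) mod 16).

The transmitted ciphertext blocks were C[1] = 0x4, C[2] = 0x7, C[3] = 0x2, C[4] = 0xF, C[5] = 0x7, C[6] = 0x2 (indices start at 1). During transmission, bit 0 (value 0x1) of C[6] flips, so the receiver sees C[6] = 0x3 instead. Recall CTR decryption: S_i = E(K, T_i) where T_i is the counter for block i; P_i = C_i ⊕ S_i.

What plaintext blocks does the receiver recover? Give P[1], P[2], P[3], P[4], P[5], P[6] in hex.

P[1] = 0xB, P[2] = 0x9, P[3] = 0xF, P[4] = 0xB, P[5] = 0x4, P[6] = 0x1

Only C[6] changed, to 0x3. In CTR, a change in C_i flips the same bit in P_i only; the keystream is unaffected. Decrypting the received ciphertext:
P[1]: T = 0x5, S = E(K, T) = 0xF; 0x4 ⊕ 0xF = 0xB.
P[2]: T = 0x6, S = E(K, T) = 0xE; 0x7 ⊕ 0xE = 0x9.
P[3]: T = 0x7, S = E(K, T) = 0xD; 0x2 ⊕ 0xD = 0xF.
P[4]: T = 0x8, S = E(K, T) = 0x4; 0xF ⊕ 0x4 = 0xB.
P[5]: T = 0x9, S = E(K, T) = 0x3; 0x7 ⊕ 0x3 = 0x4.
P[6]: T = 0xA, S = E(K, T) = 0x2; 0x3 ⊕ 0x2 = 0x1.
Blocks that differ from the original plaintext: P[6].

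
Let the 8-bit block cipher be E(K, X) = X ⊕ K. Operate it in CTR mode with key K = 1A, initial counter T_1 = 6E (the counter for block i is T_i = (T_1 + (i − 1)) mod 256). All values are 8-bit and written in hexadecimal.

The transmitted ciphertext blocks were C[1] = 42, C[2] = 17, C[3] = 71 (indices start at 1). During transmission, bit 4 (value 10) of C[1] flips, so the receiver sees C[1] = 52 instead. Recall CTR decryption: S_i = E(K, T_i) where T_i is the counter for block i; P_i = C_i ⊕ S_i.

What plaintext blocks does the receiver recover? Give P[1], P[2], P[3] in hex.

P[1] = 26, P[2] = 62, P[3] = 1B

Only C[1] changed, to 52. In CTR, a change in C_i flips the same bit in P_i only; the keystream is unaffected. Decrypting the received ciphertext:
P[1]: T = 6E, S = E(K, T) = 74; 52 ⊕ 74 = 26.
P[2]: T = 6F, S = E(K, T) = 75; 17 ⊕ 75 = 62.
P[3]: T = 70, S = E(K, T) = 6A; 71 ⊕ 6A = 1B.
Blocks that differ from the original plaintext: P[1].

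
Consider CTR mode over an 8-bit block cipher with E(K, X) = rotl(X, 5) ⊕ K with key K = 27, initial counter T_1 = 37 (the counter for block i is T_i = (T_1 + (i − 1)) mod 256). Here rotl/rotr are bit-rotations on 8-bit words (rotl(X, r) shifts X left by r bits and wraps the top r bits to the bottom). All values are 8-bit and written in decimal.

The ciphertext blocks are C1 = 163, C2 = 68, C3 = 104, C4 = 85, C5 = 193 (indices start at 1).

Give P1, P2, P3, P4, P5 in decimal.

CTR decryption: S_i = E(K, T_i) where T_i is the counter for block i; P_i = C_i ⊕ S_i.
P1: T = 37, S = E(K, T) = 191; 163 ⊕ 191 = 28.
P2: T = 38, S = E(K, T) = 223; 68 ⊕ 223 = 155.
P3: T = 39, S = E(K, T) = 255; 104 ⊕ 255 = 151.
P4: T = 40, S = E(K, T) = 30; 85 ⊕ 30 = 75.
P5: T = 41, S = E(K, T) = 62; 193 ⊕ 62 = 255.

P1 = 28, P2 = 155, P3 = 151, P4 = 75, P5 = 255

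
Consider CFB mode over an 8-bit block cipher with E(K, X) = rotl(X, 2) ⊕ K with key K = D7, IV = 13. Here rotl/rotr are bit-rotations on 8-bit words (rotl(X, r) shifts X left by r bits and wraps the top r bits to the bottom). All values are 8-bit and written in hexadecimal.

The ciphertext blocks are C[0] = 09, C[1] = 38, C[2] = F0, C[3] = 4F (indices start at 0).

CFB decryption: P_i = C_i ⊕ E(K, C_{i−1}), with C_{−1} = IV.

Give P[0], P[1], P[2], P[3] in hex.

P[0] = 92, P[1] = CB, P[2] = C7, P[3] = 5B

P[0]: E(K, 13) = 9B; 09 ⊕ 9B = 92.
P[1]: E(K, 09) = F3; 38 ⊕ F3 = CB.
P[2]: E(K, 38) = 37; F0 ⊕ 37 = C7.
P[3]: E(K, F0) = 14; 4F ⊕ 14 = 5B.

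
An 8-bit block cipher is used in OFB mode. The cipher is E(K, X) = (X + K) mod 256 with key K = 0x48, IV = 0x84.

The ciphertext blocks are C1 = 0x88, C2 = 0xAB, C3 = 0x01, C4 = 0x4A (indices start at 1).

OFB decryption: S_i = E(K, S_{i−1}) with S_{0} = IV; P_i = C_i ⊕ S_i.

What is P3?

P3 = 0x5D

P1: S = E(K, 0x84) = 0xCC; 0x88 ⊕ 0xCC = 0x44.
P2: S = E(K, 0xCC) = 0x14; 0xAB ⊕ 0x14 = 0xBF.
P3: S = E(K, 0x14) = 0x5C; 0x01 ⊕ 0x5C = 0x5D.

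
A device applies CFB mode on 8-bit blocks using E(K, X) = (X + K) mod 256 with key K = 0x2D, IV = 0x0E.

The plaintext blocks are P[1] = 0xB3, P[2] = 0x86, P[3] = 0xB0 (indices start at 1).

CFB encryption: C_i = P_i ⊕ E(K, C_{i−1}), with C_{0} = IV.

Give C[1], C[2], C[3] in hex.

C[1]: E(K, 0x0E) = 0x3B; 0xB3 ⊕ 0x3B = 0x88.
C[2]: E(K, 0x88) = 0xB5; 0x86 ⊕ 0xB5 = 0x33.
C[3]: E(K, 0x33) = 0x60; 0xB0 ⊕ 0x60 = 0xD0.

C[1] = 0x88, C[2] = 0x33, C[3] = 0xD0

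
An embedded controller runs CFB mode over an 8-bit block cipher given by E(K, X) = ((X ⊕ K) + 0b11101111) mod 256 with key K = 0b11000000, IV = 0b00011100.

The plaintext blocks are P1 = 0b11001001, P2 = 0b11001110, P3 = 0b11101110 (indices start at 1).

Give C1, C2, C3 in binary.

CFB encryption: C_i = P_i ⊕ E(K, C_{i−1}), with C_{0} = IV.
C1: E(K, 0b00011100) = 0b11001011; 0b11001001 ⊕ 0b11001011 = 0b00000010.
C2: E(K, 0b00000010) = 0b10110001; 0b11001110 ⊕ 0b10110001 = 0b01111111.
C3: E(K, 0b01111111) = 0b10101110; 0b11101110 ⊕ 0b10101110 = 0b01000000.

C1 = 0b00000010, C2 = 0b01111111, C3 = 0b01000000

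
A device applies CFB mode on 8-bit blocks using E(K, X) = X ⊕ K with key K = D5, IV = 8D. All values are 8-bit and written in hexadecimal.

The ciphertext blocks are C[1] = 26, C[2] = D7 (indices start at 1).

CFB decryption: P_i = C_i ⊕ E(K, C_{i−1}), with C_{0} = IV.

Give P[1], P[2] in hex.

P[1]: E(K, 8D) = 58; 26 ⊕ 58 = 7E.
P[2]: E(K, 26) = F3; D7 ⊕ F3 = 24.

P[1] = 7E, P[2] = 24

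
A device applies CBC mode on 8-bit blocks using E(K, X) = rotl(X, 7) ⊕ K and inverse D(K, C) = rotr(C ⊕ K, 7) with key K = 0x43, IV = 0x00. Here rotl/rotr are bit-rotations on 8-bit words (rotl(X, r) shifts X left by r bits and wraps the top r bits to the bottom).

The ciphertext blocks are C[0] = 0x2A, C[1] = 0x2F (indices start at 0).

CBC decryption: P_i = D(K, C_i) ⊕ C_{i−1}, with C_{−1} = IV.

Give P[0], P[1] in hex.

P[0]: D(K, 0x2A) = 0xD2; 0xD2 ⊕ 0x00 = 0xD2.
P[1]: D(K, 0x2F) = 0xD8; 0xD8 ⊕ 0x2A = 0xF2.

P[0] = 0xD2, P[1] = 0xF2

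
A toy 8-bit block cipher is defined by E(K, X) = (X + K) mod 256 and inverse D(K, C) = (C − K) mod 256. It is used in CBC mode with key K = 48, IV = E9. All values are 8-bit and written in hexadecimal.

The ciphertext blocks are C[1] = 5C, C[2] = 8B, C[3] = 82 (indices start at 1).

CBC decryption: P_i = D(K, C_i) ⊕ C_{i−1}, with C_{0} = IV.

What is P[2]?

P[2] = 1F

P[2]: D(K, 8B) = 43; 43 ⊕ 5C = 1F.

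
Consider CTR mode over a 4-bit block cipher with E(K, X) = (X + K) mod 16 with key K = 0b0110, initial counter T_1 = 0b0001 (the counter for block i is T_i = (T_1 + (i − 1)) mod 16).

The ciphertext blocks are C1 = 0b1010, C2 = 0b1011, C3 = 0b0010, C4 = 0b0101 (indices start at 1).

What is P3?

CTR decryption: S_i = E(K, T_i) where T_i is the counter for block i; P_i = C_i ⊕ S_i.
P3: T = 0b0011, S = E(K, T) = 0b1001; 0b0010 ⊕ 0b1001 = 0b1011.

P3 = 0b1011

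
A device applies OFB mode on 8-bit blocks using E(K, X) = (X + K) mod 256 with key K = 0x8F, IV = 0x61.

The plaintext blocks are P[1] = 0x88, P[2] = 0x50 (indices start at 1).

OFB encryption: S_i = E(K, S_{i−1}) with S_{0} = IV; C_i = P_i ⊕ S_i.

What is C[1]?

C[1] = 0x78

C[1]: S = E(K, 0x61) = 0xF0; 0x88 ⊕ 0xF0 = 0x78.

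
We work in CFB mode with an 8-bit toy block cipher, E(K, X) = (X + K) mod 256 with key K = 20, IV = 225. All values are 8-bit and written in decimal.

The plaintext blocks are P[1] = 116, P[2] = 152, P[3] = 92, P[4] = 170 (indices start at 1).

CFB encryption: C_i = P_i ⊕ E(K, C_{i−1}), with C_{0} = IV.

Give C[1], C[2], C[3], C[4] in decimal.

C[1] = 129, C[2] = 13, C[3] = 125, C[4] = 59

C[1]: E(K, 225) = 245; 116 ⊕ 245 = 129.
C[2]: E(K, 129) = 149; 152 ⊕ 149 = 13.
C[3]: E(K, 13) = 33; 92 ⊕ 33 = 125.
C[4]: E(K, 125) = 145; 170 ⊕ 145 = 59.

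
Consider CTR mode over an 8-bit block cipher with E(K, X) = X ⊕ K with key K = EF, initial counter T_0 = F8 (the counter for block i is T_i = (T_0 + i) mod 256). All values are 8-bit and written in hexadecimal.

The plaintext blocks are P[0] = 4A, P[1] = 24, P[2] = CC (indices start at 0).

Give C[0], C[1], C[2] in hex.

CTR encryption: S_i = E(K, T_i) where T_i is the counter for block i; C_i = P_i ⊕ S_i.
C[0]: T = F8, S = E(K, T) = 17; 4A ⊕ 17 = 5D.
C[1]: T = F9, S = E(K, T) = 16; 24 ⊕ 16 = 32.
C[2]: T = FA, S = E(K, T) = 15; CC ⊕ 15 = D9.

C[0] = 5D, C[1] = 32, C[2] = D9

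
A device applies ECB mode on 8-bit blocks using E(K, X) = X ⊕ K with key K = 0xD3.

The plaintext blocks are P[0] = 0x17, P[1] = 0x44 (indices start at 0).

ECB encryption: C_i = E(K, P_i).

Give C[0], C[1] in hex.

C[0]: E(K, 0x17) = 0xC4.
C[1]: E(K, 0x44) = 0x97.

C[0] = 0xC4, C[1] = 0x97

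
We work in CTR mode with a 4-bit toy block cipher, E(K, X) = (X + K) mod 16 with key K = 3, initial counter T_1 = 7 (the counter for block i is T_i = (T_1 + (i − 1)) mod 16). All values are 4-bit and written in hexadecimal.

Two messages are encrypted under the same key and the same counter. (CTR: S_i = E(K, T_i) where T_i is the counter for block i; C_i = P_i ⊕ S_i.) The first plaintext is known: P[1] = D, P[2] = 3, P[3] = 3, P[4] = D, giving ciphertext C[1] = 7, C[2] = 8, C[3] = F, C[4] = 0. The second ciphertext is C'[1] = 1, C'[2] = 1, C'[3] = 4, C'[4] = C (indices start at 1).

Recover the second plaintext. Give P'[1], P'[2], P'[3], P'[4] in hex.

P'[1] = B, P'[2] = A, P'[3] = 8, P'[4] = 1

In CTR with a reused counter, both messages share the same keystream S_i, so C_i ⊕ C'_i = P_i ⊕ P'_i and thus P'_i = P_i ⊕ C_i ⊕ C'_i.
P'[1]: D ⊕ 7 ⊕ 1 = B.
P'[2]: 3 ⊕ 8 ⊕ 1 = A.
P'[3]: 3 ⊕ F ⊕ 4 = 8.
P'[4]: D ⊕ 0 ⊕ C = 1.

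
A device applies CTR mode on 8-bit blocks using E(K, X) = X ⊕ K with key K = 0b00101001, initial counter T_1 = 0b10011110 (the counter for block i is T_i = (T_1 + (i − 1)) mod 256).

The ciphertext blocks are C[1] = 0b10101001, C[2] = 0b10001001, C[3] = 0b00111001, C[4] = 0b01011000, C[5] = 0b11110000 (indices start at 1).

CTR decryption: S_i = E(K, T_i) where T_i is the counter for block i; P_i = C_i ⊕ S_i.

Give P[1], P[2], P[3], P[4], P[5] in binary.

P[1]: T = 0b10011110, S = E(K, T) = 0b10110111; 0b10101001 ⊕ 0b10110111 = 0b00011110.
P[2]: T = 0b10011111, S = E(K, T) = 0b10110110; 0b10001001 ⊕ 0b10110110 = 0b00111111.
P[3]: T = 0b10100000, S = E(K, T) = 0b10001001; 0b00111001 ⊕ 0b10001001 = 0b10110000.
P[4]: T = 0b10100001, S = E(K, T) = 0b10001000; 0b01011000 ⊕ 0b10001000 = 0b11010000.
P[5]: T = 0b10100010, S = E(K, T) = 0b10001011; 0b11110000 ⊕ 0b10001011 = 0b01111011.

P[1] = 0b00011110, P[2] = 0b00111111, P[3] = 0b10110000, P[4] = 0b11010000, P[5] = 0b01111011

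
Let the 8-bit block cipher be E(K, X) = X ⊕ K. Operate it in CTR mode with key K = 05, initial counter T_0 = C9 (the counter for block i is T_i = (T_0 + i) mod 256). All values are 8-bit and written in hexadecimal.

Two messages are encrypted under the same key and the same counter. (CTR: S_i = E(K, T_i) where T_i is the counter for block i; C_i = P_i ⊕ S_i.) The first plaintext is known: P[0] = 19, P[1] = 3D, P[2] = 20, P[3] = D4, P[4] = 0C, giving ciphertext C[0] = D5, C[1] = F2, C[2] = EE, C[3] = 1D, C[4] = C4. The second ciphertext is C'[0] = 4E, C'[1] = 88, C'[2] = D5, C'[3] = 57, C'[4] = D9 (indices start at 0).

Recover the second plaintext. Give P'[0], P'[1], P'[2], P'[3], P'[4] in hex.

In CTR with a reused counter, both messages share the same keystream S_i, so C_i ⊕ C'_i = P_i ⊕ P'_i and thus P'_i = P_i ⊕ C_i ⊕ C'_i.
P'[0]: 19 ⊕ D5 ⊕ 4E = 82.
P'[1]: 3D ⊕ F2 ⊕ 88 = 47.
P'[2]: 20 ⊕ EE ⊕ D5 = 1B.
P'[3]: D4 ⊕ 1D ⊕ 57 = 9E.
P'[4]: 0C ⊕ C4 ⊕ D9 = 11.

P'[0] = 82, P'[1] = 47, P'[2] = 1B, P'[3] = 9E, P'[4] = 11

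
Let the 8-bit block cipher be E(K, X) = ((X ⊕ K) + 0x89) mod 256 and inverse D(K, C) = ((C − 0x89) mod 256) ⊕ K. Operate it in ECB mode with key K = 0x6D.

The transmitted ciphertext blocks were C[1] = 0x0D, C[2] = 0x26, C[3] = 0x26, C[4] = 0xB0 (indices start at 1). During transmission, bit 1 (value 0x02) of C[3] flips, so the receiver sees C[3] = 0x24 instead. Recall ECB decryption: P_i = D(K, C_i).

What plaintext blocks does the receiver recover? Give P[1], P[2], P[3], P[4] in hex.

P[1] = 0xE9, P[2] = 0xF0, P[3] = 0xF6, P[4] = 0x4A

Only C[3] changed, to 0x24. In ECB, a change in C_i affects only P_i. Decrypting the received ciphertext:
P[1]: D(K, 0x0D) = 0xE9.
P[2]: D(K, 0x26) = 0xF0.
P[3]: D(K, 0x24) = 0xF6.
P[4]: D(K, 0xB0) = 0x4A.
Blocks that differ from the original plaintext: P[3].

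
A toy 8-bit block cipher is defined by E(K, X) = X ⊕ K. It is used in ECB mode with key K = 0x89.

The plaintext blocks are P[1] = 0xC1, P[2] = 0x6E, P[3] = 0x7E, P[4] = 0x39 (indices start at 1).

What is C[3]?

ECB encryption: C_i = E(K, P_i).
C[3]: E(K, 0x7E) = 0xF7.

C[3] = 0xF7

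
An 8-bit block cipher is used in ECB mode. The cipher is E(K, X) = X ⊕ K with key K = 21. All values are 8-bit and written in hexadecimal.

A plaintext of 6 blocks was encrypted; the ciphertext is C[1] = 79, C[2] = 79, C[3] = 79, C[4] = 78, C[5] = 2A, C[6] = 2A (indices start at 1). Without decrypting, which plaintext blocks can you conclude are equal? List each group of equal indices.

P[1] = P[2] = P[3]; P[5] = P[6]

ECB encrypts each block independently with the same key, so equal ciphertext blocks imply equal plaintext blocks.
C[1] = C[2] = C[3] = 79, so P[1] = P[2] = P[3].
C[5] = C[6] = 2A, so P[5] = P[6].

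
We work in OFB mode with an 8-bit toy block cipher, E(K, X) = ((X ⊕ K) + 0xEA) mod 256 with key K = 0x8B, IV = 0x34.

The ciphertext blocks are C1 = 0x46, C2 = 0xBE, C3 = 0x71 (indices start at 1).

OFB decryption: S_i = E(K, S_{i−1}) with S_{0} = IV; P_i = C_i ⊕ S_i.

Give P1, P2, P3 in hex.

P1: S = E(K, 0x34) = 0xA9; 0x46 ⊕ 0xA9 = 0xEF.
P2: S = E(K, 0xA9) = 0x0C; 0xBE ⊕ 0x0C = 0xB2.
P3: S = E(K, 0x0C) = 0x71; 0x71 ⊕ 0x71 = 0x00.

P1 = 0xEF, P2 = 0xB2, P3 = 0x00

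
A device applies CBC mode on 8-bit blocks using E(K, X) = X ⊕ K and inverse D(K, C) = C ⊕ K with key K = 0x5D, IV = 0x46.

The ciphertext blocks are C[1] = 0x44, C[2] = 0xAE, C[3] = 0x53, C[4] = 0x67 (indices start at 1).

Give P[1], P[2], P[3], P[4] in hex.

CBC decryption: P_i = D(K, C_i) ⊕ C_{i−1}, with C_{0} = IV.
P[1]: D(K, 0x44) = 0x19; 0x19 ⊕ 0x46 = 0x5F.
P[2]: D(K, 0xAE) = 0xF3; 0xF3 ⊕ 0x44 = 0xB7.
P[3]: D(K, 0x53) = 0x0E; 0x0E ⊕ 0xAE = 0xA0.
P[4]: D(K, 0x67) = 0x3A; 0x3A ⊕ 0x53 = 0x69.

P[1] = 0x5F, P[2] = 0xB7, P[3] = 0xA0, P[4] = 0x69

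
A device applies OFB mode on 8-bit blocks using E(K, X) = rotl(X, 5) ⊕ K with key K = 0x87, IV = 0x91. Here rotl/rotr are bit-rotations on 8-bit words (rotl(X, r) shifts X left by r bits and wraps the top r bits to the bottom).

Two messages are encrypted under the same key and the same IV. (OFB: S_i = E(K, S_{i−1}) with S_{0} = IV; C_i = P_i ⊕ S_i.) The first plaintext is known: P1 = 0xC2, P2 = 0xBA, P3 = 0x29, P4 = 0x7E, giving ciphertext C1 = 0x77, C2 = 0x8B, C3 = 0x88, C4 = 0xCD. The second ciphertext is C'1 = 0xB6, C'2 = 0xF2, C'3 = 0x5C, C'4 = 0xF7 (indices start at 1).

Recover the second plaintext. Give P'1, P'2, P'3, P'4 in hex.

In OFB with a reused IV, both messages share the same keystream S_i, so C_i ⊕ C'_i = P_i ⊕ P'_i and thus P'_i = P_i ⊕ C_i ⊕ C'_i.
P'1: 0xC2 ⊕ 0x77 ⊕ 0xB6 = 0x03.
P'2: 0xBA ⊕ 0x8B ⊕ 0xF2 = 0xC3.
P'3: 0x29 ⊕ 0x88 ⊕ 0x5C = 0xFD.
P'4: 0x7E ⊕ 0xCD ⊕ 0xF7 = 0x44.

P'1 = 0x03, P'2 = 0xC3, P'3 = 0xFD, P'4 = 0x44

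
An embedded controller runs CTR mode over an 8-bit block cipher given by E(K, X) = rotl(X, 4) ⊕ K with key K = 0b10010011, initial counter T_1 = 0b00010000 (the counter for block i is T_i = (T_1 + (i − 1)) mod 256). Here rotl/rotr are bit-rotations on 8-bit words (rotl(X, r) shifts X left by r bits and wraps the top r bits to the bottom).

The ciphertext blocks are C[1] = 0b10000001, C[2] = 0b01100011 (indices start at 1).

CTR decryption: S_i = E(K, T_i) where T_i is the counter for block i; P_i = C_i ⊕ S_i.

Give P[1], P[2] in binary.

P[1] = 0b00010011, P[2] = 0b11100001

P[1]: T = 0b00010000, S = E(K, T) = 0b10010010; 0b10000001 ⊕ 0b10010010 = 0b00010011.
P[2]: T = 0b00010001, S = E(K, T) = 0b10000010; 0b01100011 ⊕ 0b10000010 = 0b11100001.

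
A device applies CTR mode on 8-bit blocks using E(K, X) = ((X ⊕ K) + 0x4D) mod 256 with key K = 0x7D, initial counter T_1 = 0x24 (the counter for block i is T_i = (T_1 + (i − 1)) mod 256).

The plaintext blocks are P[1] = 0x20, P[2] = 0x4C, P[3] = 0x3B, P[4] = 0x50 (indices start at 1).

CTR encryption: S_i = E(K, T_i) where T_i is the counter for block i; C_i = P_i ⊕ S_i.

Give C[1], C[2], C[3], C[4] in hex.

C[1]: T = 0x24, S = E(K, T) = 0xA6; 0x20 ⊕ 0xA6 = 0x86.
C[2]: T = 0x25, S = E(K, T) = 0xA5; 0x4C ⊕ 0xA5 = 0xE9.
C[3]: T = 0x26, S = E(K, T) = 0xA8; 0x3B ⊕ 0xA8 = 0x93.
C[4]: T = 0x27, S = E(K, T) = 0xA7; 0x50 ⊕ 0xA7 = 0xF7.

C[1] = 0x86, C[2] = 0xE9, C[3] = 0x93, C[4] = 0xF7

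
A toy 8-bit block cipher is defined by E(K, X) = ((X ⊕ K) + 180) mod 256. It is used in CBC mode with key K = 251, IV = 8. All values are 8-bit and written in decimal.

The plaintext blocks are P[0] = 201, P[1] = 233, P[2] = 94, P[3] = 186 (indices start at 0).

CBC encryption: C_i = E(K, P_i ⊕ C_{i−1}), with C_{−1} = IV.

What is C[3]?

C[3] = 60

C[0]: P[0] ⊕ 8 = 193; E(K, 193) = 238.
C[1]: P[1] ⊕ 238 = 7; E(K, 7) = 176.
C[2]: P[2] ⊕ 176 = 238; E(K, 238) = 201.
C[3]: P[3] ⊕ 201 = 115; E(K, 115) = 60.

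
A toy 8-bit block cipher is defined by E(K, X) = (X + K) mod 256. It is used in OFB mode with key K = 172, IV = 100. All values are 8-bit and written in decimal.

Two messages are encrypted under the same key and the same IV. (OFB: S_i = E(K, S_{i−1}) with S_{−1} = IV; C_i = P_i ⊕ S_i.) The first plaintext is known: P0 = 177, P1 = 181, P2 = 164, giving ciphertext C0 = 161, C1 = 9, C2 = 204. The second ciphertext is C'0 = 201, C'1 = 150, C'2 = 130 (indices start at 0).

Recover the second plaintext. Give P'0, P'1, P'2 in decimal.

P'0 = 217, P'1 = 42, P'2 = 234

In OFB with a reused IV, both messages share the same keystream S_i, so C_i ⊕ C'_i = P_i ⊕ P'_i and thus P'_i = P_i ⊕ C_i ⊕ C'_i.
P'0: 177 ⊕ 161 ⊕ 201 = 217.
P'1: 181 ⊕ 9 ⊕ 150 = 42.
P'2: 164 ⊕ 204 ⊕ 130 = 234.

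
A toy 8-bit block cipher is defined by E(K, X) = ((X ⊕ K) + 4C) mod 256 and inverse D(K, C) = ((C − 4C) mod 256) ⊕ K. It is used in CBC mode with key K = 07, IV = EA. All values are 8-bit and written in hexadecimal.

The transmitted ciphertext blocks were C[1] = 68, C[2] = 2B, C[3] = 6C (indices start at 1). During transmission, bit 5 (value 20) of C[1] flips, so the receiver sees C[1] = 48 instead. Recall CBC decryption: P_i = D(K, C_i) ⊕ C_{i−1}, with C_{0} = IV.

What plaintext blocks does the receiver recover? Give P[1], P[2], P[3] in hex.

P[1] = 11, P[2] = 90, P[3] = 0C

Only C[1] changed, to 48. In CBC, a change in C_i garbles P_i and flips the same bit in P_{i+1}. Decrypting the received ciphertext:
P[1]: D(K, 48) = FB; FB ⊕ EA = 11.
P[2]: D(K, 2B) = D8; D8 ⊕ 48 = 90.
P[3]: D(K, 6C) = 27; 27 ⊕ 2B = 0C.
Blocks that differ from the original plaintext: P[1], P[2].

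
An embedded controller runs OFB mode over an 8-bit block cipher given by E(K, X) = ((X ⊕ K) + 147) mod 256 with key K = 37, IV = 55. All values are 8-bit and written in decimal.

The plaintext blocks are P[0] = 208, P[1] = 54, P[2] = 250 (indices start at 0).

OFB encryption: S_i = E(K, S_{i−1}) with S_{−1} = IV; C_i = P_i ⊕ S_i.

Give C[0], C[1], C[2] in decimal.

C[0] = 117, C[1] = 37, C[2] = 51

C[0]: S = E(K, 55) = 165; 208 ⊕ 165 = 117.
C[1]: S = E(K, 165) = 19; 54 ⊕ 19 = 37.
C[2]: S = E(K, 19) = 201; 250 ⊕ 201 = 51.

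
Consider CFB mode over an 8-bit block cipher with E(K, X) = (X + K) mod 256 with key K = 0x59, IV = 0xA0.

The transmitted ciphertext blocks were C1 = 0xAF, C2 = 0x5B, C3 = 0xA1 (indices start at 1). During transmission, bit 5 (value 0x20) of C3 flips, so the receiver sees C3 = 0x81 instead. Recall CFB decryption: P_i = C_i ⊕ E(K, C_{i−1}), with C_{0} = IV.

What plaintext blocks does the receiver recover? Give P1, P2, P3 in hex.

Only C3 changed, to 0x81. In CFB, a change in C_i flips the same bit in P_i and garbles P_{i+1}. Decrypting the received ciphertext:
P1: E(K, 0xA0) = 0xF9; 0xAF ⊕ 0xF9 = 0x56.
P2: E(K, 0xAF) = 0x08; 0x5B ⊕ 0x08 = 0x53.
P3: E(K, 0x5B) = 0xB4; 0x81 ⊕ 0xB4 = 0x35.
Blocks that differ from the original plaintext: P3.

P1 = 0x56, P2 = 0x53, P3 = 0x35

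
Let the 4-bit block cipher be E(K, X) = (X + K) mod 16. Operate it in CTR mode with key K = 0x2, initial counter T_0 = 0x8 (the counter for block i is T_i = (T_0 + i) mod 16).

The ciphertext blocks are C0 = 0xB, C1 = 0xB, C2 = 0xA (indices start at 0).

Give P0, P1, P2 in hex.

CTR decryption: S_i = E(K, T_i) where T_i is the counter for block i; P_i = C_i ⊕ S_i.
P0: T = 0x8, S = E(K, T) = 0xA; 0xB ⊕ 0xA = 0x1.
P1: T = 0x9, S = E(K, T) = 0xB; 0xB ⊕ 0xB = 0x0.
P2: T = 0xA, S = E(K, T) = 0xC; 0xA ⊕ 0xC = 0x6.

P0 = 0x1, P1 = 0x0, P2 = 0x6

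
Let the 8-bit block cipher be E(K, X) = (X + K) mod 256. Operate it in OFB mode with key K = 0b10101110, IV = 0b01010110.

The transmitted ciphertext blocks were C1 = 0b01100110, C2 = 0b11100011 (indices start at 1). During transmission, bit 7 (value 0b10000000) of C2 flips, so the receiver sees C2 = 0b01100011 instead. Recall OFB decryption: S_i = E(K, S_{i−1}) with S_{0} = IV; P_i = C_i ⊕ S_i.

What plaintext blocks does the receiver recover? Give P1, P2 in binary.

Only C2 changed, to 0b01100011. In OFB, a change in C_i flips the same bit in P_i only; the keystream is unaffected. Decrypting the received ciphertext:
P1: S = E(K, 0b01010110) = 0b00000100; 0b01100110 ⊕ 0b00000100 = 0b01100010.
P2: S = E(K, 0b00000100) = 0b10110010; 0b01100011 ⊕ 0b10110010 = 0b11010001.
Blocks that differ from the original plaintext: P2.

P1 = 0b01100010, P2 = 0b11010001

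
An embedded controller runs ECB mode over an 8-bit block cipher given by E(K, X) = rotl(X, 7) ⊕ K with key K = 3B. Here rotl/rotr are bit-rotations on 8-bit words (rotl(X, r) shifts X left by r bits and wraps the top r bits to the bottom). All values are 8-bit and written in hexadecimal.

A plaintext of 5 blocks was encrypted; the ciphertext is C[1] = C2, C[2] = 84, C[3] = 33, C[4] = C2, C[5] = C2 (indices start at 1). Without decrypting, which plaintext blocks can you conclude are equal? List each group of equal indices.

P[1] = P[4] = P[5]

ECB encrypts each block independently with the same key, so equal ciphertext blocks imply equal plaintext blocks.
C[1] = C[4] = C[5] = C2, so P[1] = P[4] = P[5].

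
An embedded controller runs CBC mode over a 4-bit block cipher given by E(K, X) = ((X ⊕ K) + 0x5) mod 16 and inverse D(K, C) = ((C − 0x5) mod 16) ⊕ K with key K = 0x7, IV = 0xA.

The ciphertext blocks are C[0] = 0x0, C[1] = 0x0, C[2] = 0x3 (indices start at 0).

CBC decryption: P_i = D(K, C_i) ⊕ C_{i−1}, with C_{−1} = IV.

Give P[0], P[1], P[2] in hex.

P[0]: D(K, 0x0) = 0xC; 0xC ⊕ 0xA = 0x6.
P[1]: D(K, 0x0) = 0xC; 0xC ⊕ 0x0 = 0xC.
P[2]: D(K, 0x3) = 0x9; 0x9 ⊕ 0x0 = 0x9.

P[0] = 0x6, P[1] = 0xC, P[2] = 0x9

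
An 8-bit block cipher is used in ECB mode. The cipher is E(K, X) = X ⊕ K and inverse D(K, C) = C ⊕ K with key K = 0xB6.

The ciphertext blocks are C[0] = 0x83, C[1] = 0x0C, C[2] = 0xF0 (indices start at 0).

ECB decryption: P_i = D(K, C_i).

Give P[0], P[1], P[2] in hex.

P[0]: D(K, 0x83) = 0x35.
P[1]: D(K, 0x0C) = 0xBA.
P[2]: D(K, 0xF0) = 0x46.

P[0] = 0x35, P[1] = 0xBA, P[2] = 0x46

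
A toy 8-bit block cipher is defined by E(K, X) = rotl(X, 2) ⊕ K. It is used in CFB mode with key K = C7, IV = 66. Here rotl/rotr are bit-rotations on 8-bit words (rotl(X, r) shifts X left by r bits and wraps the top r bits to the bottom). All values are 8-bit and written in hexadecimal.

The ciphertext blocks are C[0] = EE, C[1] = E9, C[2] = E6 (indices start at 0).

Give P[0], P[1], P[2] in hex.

P[0] = B0, P[1] = 95, P[2] = 86

CFB decryption: P_i = C_i ⊕ E(K, C_{i−1}), with C_{−1} = IV.
P[0]: E(K, 66) = 5E; EE ⊕ 5E = B0.
P[1]: E(K, EE) = 7C; E9 ⊕ 7C = 95.
P[2]: E(K, E9) = 60; E6 ⊕ 60 = 86.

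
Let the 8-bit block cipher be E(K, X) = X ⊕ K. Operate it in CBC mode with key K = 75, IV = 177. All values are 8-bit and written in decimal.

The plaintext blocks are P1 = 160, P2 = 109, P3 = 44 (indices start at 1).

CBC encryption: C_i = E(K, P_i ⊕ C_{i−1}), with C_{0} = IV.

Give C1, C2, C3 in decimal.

C1 = 90, C2 = 124, C3 = 27

C1: P1 ⊕ 177 = 17; E(K, 17) = 90.
C2: P2 ⊕ 90 = 55; E(K, 55) = 124.
C3: P3 ⊕ 124 = 80; E(K, 80) = 27.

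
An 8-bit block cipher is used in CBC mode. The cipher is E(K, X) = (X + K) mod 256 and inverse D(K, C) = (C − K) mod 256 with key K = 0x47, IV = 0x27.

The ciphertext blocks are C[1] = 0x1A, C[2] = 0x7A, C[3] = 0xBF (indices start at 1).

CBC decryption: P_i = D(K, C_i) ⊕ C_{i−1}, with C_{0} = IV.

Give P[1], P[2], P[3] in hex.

P[1] = 0xF4, P[2] = 0x29, P[3] = 0x02

P[1]: D(K, 0x1A) = 0xD3; 0xD3 ⊕ 0x27 = 0xF4.
P[2]: D(K, 0x7A) = 0x33; 0x33 ⊕ 0x1A = 0x29.
P[3]: D(K, 0xBF) = 0x78; 0x78 ⊕ 0x7A = 0x02.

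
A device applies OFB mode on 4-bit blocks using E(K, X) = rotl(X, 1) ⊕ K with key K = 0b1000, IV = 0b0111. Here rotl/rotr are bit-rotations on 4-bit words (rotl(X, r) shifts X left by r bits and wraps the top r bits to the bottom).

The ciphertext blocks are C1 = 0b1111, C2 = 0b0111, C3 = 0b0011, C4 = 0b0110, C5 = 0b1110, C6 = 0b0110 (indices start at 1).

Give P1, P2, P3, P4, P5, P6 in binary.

OFB decryption: S_i = E(K, S_{i−1}) with S_{0} = IV; P_i = C_i ⊕ S_i.
P1: S = E(K, 0b0111) = 0b0110; 0b1111 ⊕ 0b0110 = 0b1001.
P2: S = E(K, 0b0110) = 0b0100; 0b0111 ⊕ 0b0100 = 0b0011.
P3: S = E(K, 0b0100) = 0b0000; 0b0011 ⊕ 0b0000 = 0b0011.
P4: S = E(K, 0b0000) = 0b1000; 0b0110 ⊕ 0b1000 = 0b1110.
P5: S = E(K, 0b1000) = 0b1001; 0b1110 ⊕ 0b1001 = 0b0111.
P6: S = E(K, 0b1001) = 0b1011; 0b0110 ⊕ 0b1011 = 0b1101.

P1 = 0b1001, P2 = 0b0011, P3 = 0b0011, P4 = 0b1110, P5 = 0b0111, P6 = 0b1101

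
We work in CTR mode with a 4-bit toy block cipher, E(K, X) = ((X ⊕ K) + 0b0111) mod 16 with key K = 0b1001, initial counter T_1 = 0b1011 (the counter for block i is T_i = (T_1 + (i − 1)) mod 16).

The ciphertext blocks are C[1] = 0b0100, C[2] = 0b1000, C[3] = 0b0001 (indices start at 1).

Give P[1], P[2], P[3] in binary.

P[1] = 0b1101, P[2] = 0b0100, P[3] = 0b1010

CTR decryption: S_i = E(K, T_i) where T_i is the counter for block i; P_i = C_i ⊕ S_i.
P[1]: T = 0b1011, S = E(K, T) = 0b1001; 0b0100 ⊕ 0b1001 = 0b1101.
P[2]: T = 0b1100, S = E(K, T) = 0b1100; 0b1000 ⊕ 0b1100 = 0b0100.
P[3]: T = 0b1101, S = E(K, T) = 0b1011; 0b0001 ⊕ 0b1011 = 0b1010.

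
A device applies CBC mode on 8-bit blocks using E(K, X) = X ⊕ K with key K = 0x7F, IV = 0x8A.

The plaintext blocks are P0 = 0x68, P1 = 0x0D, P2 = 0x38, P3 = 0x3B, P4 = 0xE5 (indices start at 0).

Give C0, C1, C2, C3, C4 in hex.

CBC encryption: C_i = E(K, P_i ⊕ C_{i−1}), with C_{−1} = IV.
C0: P0 ⊕ 0x8A = 0xE2; E(K, 0xE2) = 0x9D.
C1: P1 ⊕ 0x9D = 0x90; E(K, 0x90) = 0xEF.
C2: P2 ⊕ 0xEF = 0xD7; E(K, 0xD7) = 0xA8.
C3: P3 ⊕ 0xA8 = 0x93; E(K, 0x93) = 0xEC.
C4: P4 ⊕ 0xEC = 0x09; E(K, 0x09) = 0x76.

C0 = 0x9D, C1 = 0xEF, C2 = 0xA8, C3 = 0xEC, C4 = 0x76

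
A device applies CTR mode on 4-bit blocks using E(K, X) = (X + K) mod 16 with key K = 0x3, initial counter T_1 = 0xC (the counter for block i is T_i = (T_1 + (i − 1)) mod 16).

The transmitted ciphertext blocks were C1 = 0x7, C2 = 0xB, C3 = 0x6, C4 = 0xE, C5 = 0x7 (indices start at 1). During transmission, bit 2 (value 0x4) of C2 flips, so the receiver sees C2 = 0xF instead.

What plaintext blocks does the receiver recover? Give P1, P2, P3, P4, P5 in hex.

P1 = 0x8, P2 = 0xF, P3 = 0x7, P4 = 0xC, P5 = 0x4

CTR decryption: S_i = E(K, T_i) where T_i is the counter for block i; P_i = C_i ⊕ S_i.
Only C2 changed, to 0xF. In CTR, a change in C_i flips the same bit in P_i only; the keystream is unaffected. Decrypting the received ciphertext:
P1: T = 0xC, S = E(K, T) = 0xF; 0x7 ⊕ 0xF = 0x8.
P2: T = 0xD, S = E(K, T) = 0x0; 0xF ⊕ 0x0 = 0xF.
P3: T = 0xE, S = E(K, T) = 0x1; 0x6 ⊕ 0x1 = 0x7.
P4: T = 0xF, S = E(K, T) = 0x2; 0xE ⊕ 0x2 = 0xC.
P5: T = 0x0, S = E(K, T) = 0x3; 0x7 ⊕ 0x3 = 0x4.
Blocks that differ from the original plaintext: P2.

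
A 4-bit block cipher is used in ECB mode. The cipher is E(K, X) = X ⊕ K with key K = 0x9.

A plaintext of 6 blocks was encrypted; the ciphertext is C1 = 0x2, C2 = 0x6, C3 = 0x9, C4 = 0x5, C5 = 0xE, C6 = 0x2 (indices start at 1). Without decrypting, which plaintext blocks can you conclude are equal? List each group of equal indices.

P1 = P6

ECB encrypts each block independently with the same key, so equal ciphertext blocks imply equal plaintext blocks.
C1 = C6 = 0x2, so P1 = P6.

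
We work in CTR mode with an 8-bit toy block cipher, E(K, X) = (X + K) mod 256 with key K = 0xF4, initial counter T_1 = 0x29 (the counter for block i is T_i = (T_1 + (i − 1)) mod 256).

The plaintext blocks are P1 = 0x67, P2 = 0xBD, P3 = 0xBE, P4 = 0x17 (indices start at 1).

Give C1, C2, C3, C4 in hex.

CTR encryption: S_i = E(K, T_i) where T_i is the counter for block i; C_i = P_i ⊕ S_i.
C1: T = 0x29, S = E(K, T) = 0x1D; 0x67 ⊕ 0x1D = 0x7A.
C2: T = 0x2A, S = E(K, T) = 0x1E; 0xBD ⊕ 0x1E = 0xA3.
C3: T = 0x2B, S = E(K, T) = 0x1F; 0xBE ⊕ 0x1F = 0xA1.
C4: T = 0x2C, S = E(K, T) = 0x20; 0x17 ⊕ 0x20 = 0x37.

C1 = 0x7A, C2 = 0xA3, C3 = 0xA1, C4 = 0x37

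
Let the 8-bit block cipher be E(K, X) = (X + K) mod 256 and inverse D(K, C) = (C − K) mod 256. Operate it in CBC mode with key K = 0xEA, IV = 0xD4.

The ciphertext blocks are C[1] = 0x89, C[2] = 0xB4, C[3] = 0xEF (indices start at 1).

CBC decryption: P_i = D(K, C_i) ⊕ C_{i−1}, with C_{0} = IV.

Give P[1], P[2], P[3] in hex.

P[1]: D(K, 0x89) = 0x9F; 0x9F ⊕ 0xD4 = 0x4B.
P[2]: D(K, 0xB4) = 0xCA; 0xCA ⊕ 0x89 = 0x43.
P[3]: D(K, 0xEF) = 0x05; 0x05 ⊕ 0xB4 = 0xB1.

P[1] = 0x4B, P[2] = 0x43, P[3] = 0xB1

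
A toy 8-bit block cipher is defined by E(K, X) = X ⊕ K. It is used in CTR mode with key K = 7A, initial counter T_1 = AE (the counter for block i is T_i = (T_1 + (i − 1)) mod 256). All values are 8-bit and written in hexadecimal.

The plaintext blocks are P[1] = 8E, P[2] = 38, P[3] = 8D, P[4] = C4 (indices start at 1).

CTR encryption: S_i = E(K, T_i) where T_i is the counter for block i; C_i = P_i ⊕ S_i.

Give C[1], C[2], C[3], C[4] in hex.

C[1] = 5A, C[2] = ED, C[3] = 47, C[4] = 0F

C[1]: T = AE, S = E(K, T) = D4; 8E ⊕ D4 = 5A.
C[2]: T = AF, S = E(K, T) = D5; 38 ⊕ D5 = ED.
C[3]: T = B0, S = E(K, T) = CA; 8D ⊕ CA = 47.
C[4]: T = B1, S = E(K, T) = CB; C4 ⊕ CB = 0F.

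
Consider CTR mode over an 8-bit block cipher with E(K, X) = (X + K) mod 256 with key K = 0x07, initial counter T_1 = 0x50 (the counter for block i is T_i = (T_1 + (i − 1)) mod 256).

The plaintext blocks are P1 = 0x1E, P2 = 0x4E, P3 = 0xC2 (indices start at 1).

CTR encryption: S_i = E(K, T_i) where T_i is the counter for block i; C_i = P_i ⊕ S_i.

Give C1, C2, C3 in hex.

C1 = 0x49, C2 = 0x16, C3 = 0x9B

C1: T = 0x50, S = E(K, T) = 0x57; 0x1E ⊕ 0x57 = 0x49.
C2: T = 0x51, S = E(K, T) = 0x58; 0x4E ⊕ 0x58 = 0x16.
C3: T = 0x52, S = E(K, T) = 0x59; 0xC2 ⊕ 0x59 = 0x9B.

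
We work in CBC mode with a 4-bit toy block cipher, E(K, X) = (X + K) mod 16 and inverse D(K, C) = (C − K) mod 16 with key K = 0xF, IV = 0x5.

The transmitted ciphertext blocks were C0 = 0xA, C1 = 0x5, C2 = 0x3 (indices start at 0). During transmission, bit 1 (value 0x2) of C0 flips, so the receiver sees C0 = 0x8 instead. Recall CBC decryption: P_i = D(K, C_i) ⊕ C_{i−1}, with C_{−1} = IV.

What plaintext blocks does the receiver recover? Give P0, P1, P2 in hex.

P0 = 0xC, P1 = 0xE, P2 = 0x1

Only C0 changed, to 0x8. In CBC, a change in C_i garbles P_i and flips the same bit in P_{i+1}. Decrypting the received ciphertext:
P0: D(K, 0x8) = 0x9; 0x9 ⊕ 0x5 = 0xC.
P1: D(K, 0x5) = 0x6; 0x6 ⊕ 0x8 = 0xE.
P2: D(K, 0x3) = 0x4; 0x4 ⊕ 0x5 = 0x1.
Blocks that differ from the original plaintext: P0, P1.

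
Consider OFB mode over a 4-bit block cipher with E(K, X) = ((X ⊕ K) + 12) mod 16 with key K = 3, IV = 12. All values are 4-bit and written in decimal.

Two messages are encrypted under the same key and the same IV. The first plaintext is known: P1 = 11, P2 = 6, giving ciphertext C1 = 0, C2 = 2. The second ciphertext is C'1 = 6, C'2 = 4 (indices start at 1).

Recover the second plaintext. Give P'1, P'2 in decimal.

In OFB with a reused IV, both messages share the same keystream S_i, so C_i ⊕ C'_i = P_i ⊕ P'_i and thus P'_i = P_i ⊕ C_i ⊕ C'_i.
P'1: 11 ⊕ 0 ⊕ 6 = 13.
P'2: 6 ⊕ 2 ⊕ 4 = 0.

P'1 = 13, P'2 = 0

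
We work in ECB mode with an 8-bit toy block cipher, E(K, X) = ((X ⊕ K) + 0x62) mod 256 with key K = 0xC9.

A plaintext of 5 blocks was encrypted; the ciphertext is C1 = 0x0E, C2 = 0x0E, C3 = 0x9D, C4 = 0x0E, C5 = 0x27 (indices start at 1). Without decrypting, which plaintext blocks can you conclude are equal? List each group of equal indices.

P1 = P2 = P4

ECB encrypts each block independently with the same key, so equal ciphertext blocks imply equal plaintext blocks.
C1 = C2 = C4 = 0x0E, so P1 = P2 = P4.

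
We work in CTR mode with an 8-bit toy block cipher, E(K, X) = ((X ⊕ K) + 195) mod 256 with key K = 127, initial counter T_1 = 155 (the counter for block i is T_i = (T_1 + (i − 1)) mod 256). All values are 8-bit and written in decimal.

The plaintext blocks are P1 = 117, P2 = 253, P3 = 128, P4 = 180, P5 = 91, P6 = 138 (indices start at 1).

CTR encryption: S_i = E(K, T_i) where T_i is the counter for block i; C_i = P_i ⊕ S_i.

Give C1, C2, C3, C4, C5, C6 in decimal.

C1: T = 155, S = E(K, T) = 167; 117 ⊕ 167 = 210.
C2: T = 156, S = E(K, T) = 166; 253 ⊕ 166 = 91.
C3: T = 157, S = E(K, T) = 165; 128 ⊕ 165 = 37.
C4: T = 158, S = E(K, T) = 164; 180 ⊕ 164 = 16.
C5: T = 159, S = E(K, T) = 163; 91 ⊕ 163 = 248.
C6: T = 160, S = E(K, T) = 162; 138 ⊕ 162 = 40.

C1 = 210, C2 = 91, C3 = 37, C4 = 16, C5 = 248, C6 = 40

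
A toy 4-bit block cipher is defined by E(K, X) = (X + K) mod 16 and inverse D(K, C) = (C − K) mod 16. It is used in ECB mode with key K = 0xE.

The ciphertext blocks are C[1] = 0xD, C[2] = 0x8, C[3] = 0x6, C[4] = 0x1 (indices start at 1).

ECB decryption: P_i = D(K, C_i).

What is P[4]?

P[4] = 0x3

P[4]: D(K, 0x1) = 0x3.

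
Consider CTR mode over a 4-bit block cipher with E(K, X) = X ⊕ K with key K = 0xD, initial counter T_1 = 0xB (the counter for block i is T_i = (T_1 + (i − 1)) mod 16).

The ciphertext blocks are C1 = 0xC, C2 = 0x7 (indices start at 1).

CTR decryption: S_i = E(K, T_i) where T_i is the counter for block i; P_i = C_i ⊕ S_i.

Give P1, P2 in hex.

P1: T = 0xB, S = E(K, T) = 0x6; 0xC ⊕ 0x6 = 0xA.
P2: T = 0xC, S = E(K, T) = 0x1; 0x7 ⊕ 0x1 = 0x6.

P1 = 0xA, P2 = 0x6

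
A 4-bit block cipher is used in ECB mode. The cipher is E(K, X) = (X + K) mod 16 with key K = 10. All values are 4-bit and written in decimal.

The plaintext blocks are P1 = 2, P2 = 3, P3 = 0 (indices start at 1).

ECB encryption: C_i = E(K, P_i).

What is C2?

C2 = 13

C2: E(K, 3) = 13.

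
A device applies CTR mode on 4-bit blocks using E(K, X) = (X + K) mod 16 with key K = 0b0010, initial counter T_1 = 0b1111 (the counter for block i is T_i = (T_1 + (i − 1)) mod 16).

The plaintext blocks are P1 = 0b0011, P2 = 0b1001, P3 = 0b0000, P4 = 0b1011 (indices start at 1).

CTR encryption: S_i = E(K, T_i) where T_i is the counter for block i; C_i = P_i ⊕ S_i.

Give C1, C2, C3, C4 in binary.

C1: T = 0b1111, S = E(K, T) = 0b0001; 0b0011 ⊕ 0b0001 = 0b0010.
C2: T = 0b0000, S = E(K, T) = 0b0010; 0b1001 ⊕ 0b0010 = 0b1011.
C3: T = 0b0001, S = E(K, T) = 0b0011; 0b0000 ⊕ 0b0011 = 0b0011.
C4: T = 0b0010, S = E(K, T) = 0b0100; 0b1011 ⊕ 0b0100 = 0b1111.

C1 = 0b0010, C2 = 0b1011, C3 = 0b0011, C4 = 0b1111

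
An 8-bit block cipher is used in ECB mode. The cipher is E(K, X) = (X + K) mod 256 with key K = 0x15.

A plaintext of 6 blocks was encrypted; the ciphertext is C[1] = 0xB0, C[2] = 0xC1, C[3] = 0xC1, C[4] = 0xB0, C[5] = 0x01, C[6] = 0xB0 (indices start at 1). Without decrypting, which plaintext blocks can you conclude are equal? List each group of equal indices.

ECB encrypts each block independently with the same key, so equal ciphertext blocks imply equal plaintext blocks.
C[1] = C[4] = C[6] = 0xB0, so P[1] = P[4] = P[6].
C[2] = C[3] = 0xC1, so P[2] = P[3].

P[1] = P[4] = P[6]; P[2] = P[3]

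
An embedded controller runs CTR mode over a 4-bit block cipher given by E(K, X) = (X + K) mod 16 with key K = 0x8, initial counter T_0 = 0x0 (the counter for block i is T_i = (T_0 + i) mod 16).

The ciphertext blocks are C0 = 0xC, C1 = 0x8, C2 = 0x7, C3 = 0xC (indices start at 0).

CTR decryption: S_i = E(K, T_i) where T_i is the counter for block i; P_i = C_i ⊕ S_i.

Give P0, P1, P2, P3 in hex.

P0 = 0x4, P1 = 0x1, P2 = 0xD, P3 = 0x7

P0: T = 0x0, S = E(K, T) = 0x8; 0xC ⊕ 0x8 = 0x4.
P1: T = 0x1, S = E(K, T) = 0x9; 0x8 ⊕ 0x9 = 0x1.
P2: T = 0x2, S = E(K, T) = 0xA; 0x7 ⊕ 0xA = 0xD.
P3: T = 0x3, S = E(K, T) = 0xB; 0xC ⊕ 0xB = 0x7.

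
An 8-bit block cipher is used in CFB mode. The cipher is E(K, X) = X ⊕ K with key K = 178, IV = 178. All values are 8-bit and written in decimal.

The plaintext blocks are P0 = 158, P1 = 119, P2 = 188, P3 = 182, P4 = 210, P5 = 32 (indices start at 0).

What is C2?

CFB encryption: C_i = P_i ⊕ E(K, C_{i−1}), with C_{−1} = IV.
C0: E(K, 178) = 0; 158 ⊕ 0 = 158.
C1: E(K, 158) = 44; 119 ⊕ 44 = 91.
C2: E(K, 91) = 233; 188 ⊕ 233 = 85.

C2 = 85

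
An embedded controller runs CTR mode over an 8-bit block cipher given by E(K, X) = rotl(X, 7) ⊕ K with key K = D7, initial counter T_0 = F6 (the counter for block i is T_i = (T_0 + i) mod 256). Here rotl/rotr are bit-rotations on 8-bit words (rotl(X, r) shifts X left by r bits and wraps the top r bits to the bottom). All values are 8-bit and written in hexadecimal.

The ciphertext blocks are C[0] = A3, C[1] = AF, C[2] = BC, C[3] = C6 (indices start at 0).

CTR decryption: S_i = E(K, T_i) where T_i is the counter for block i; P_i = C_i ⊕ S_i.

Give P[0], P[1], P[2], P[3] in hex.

P[0] = 0F, P[1] = 83, P[2] = 17, P[3] = ED

P[0]: T = F6, S = E(K, T) = AC; A3 ⊕ AC = 0F.
P[1]: T = F7, S = E(K, T) = 2C; AF ⊕ 2C = 83.
P[2]: T = F8, S = E(K, T) = AB; BC ⊕ AB = 17.
P[3]: T = F9, S = E(K, T) = 2B; C6 ⊕ 2B = ED.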